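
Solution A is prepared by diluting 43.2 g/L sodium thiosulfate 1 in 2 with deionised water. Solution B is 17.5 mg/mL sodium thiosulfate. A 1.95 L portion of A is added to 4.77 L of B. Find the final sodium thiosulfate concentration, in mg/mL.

C_A = 43.2 g/L / 2 = 21.6 g/L.
C_B = 17.5 mg/mL = 17.5 g/L.
C_mix = (C_A·V_A + C_B·V_B)/(V_A + V_B) = (21.6×1.95 + 17.5×4.77) / 6.720 = 18.7 g/L = 18.7 mg/mL.

18.7 mg/mL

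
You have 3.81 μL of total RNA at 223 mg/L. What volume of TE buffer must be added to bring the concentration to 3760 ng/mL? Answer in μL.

3760 ng/mL = 3.76 mg/L.
V₂ = C₁V₁/C₂ = 223 × 3.81 / 3.76 = 226 μL.
Diluent to add = V₂ − V₁ = 226 − 3.81 = 222 μL.

222 μL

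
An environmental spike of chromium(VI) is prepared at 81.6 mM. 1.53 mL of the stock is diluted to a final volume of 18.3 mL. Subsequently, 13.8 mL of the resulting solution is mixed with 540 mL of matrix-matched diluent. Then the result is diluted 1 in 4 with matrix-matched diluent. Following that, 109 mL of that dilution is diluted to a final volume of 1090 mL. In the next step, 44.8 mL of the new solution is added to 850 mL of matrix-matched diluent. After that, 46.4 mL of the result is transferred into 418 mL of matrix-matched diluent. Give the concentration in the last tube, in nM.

21.3 nM

Overall dilution factor = 11.96 × 40.13 × 4 × 10 × 19.97 × 10.01 = 3.84 × 10⁶.
81.6 mM / 3.84 × 10⁶ = 2.13 × 10⁻⁵ mM = 21.3 nM.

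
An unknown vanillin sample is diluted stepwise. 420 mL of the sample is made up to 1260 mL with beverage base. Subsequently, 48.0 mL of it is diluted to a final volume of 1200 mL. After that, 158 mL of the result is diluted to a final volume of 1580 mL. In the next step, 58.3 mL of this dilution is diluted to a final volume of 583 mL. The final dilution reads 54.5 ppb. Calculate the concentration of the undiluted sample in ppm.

409 ppm

Overall dilution factor = 3 × 25 × 10 × 10 = 7500.
Original = 54.5 ppb × 7500 = 4.09 × 10⁵ ppb = 409 ppm.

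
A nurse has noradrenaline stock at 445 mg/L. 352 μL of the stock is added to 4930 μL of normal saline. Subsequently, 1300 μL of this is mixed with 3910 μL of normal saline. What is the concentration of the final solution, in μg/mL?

7.40 μg/mL

Overall dilution factor = 15.01 × 4.008 = 60.1.
445 mg/L / 60.1 = 7.40 mg/L = 7.40 μg/mL.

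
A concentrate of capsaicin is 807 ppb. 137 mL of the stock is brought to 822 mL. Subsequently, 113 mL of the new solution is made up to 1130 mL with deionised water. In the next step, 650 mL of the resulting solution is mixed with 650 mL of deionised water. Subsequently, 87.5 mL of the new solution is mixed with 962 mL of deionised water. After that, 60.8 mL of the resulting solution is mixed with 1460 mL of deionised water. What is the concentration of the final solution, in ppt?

Overall dilution factor = 6 × 10 × 2 × 11.99 × 25.01 = 3.60 × 10⁴.
807 ppb / 3.60 × 10⁴ = 0.0224 ppb = 22.4 ppt.

22.4 ppt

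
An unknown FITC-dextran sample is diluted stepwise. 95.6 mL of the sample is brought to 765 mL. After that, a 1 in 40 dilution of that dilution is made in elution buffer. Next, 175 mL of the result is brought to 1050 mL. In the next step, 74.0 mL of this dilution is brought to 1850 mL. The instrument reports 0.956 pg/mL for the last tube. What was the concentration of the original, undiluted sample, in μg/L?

Overall dilution factor = 8.002 × 40 × 6 × 25 = 4.80 × 10⁴.
Original = 0.956 pg/mL × 4.80 × 10⁴ = 4.59 × 10⁴ pg/mL = 45.9 μg/L.

45.9 μg/L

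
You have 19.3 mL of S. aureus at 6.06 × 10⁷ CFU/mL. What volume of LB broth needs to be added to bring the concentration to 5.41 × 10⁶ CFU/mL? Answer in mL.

V₂ = C₁V₁/C₂ = 6.06 × 10⁷ × 19.3 / 5.41 × 10⁶ = 216 mL.
Diluent to add = V₂ − V₁ = 216 − 19.3 = 197 mL.

197 mL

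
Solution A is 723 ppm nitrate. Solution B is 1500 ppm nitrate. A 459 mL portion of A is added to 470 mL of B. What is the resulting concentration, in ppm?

C_mix = (C_A·V_A + C_B·V_B)/(V_A + V_B) = (723×459 + 1500×470) / 929.0 = 1116 ppm.

1120 ppm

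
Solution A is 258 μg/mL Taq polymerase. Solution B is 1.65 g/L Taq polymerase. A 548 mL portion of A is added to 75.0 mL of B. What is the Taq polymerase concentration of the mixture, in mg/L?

426 mg/L

C_B = 1.65 g/L = 1650 μg/mL.
C_mix = (C_A·V_A + C_B·V_B)/(V_A + V_B) = (258×548 + 1650×75.0) / 623.0 = 426 μg/mL = 426 mg/L.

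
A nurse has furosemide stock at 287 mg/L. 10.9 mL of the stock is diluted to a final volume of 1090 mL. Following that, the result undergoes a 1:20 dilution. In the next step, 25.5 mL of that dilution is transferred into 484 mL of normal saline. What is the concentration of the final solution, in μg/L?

Overall dilution factor = 100 × 20 × 19.98 = 4.00 × 10⁴.
287 mg/L / 4.00 × 10⁴ = 7.18 × 10⁻³ mg/L = 7.18 μg/L.

7.18 μg/L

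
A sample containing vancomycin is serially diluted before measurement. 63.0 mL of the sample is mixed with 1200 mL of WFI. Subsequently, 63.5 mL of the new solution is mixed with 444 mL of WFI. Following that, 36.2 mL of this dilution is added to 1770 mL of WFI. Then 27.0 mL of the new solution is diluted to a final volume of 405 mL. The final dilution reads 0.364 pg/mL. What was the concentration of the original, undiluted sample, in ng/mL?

43.6 ng/mL

Overall dilution factor = 20.05 × 7.992 × 49.90 × 15 = 1.20 × 10⁵.
Original = 0.364 pg/mL × 1.20 × 10⁵ = 4.36 × 10⁴ pg/mL = 43.6 ng/mL.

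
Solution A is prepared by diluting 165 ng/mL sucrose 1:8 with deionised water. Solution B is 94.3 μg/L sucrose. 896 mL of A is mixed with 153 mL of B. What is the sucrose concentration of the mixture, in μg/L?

31.4 μg/L

C_A = 165 ng/mL / 8 = 20.6 ng/mL.
C_B = 94.3 μg/L = 94.3 ng/mL.
C_mix = (C_A·V_A + C_B·V_B)/(V_A + V_B) = (20.6×896 + 94.3×153) / 1049 = 31.4 ng/mL = 31.4 μg/L.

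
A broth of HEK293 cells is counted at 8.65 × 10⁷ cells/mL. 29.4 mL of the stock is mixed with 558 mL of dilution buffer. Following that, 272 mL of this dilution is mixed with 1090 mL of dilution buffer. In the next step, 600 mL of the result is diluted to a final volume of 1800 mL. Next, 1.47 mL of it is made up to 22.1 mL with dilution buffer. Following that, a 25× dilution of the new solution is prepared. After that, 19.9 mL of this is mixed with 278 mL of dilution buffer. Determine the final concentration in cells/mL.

Overall dilution factor = 19.98 × 5.007 × 3 × 15.03 × 25 × 14.97 = 1.69 × 10⁶.
8.65 × 10⁷ cells/mL / 1.69 × 10⁶ = 51.2 cells/mL.

51.2 cells/mL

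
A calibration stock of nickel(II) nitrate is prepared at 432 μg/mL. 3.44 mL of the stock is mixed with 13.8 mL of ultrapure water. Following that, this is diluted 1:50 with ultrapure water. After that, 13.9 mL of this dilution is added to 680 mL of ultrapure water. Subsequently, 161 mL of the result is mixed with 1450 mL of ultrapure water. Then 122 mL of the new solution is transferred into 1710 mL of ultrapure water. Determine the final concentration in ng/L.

230 ng/L

Overall dilution factor = 5.012 × 50 × 49.92 × 10.01 × 15.02 = 1.88 × 10⁶.
432 μg/mL / 1.88 × 10⁶ = 2.30 × 10⁻⁴ μg/mL = 230 ng/L.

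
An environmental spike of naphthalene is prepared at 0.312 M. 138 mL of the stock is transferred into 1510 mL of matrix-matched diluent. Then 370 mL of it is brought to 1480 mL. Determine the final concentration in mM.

6.53 mM

Overall dilution factor = 11.94 × 4 = 47.8.
0.312 M / 47.8 = 6.53 × 10⁻³ M = 6.53 mM.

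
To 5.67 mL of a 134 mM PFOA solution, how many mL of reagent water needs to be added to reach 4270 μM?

4270 μM = 4.27 mM.
V₂ = C₁V₁/C₂ = 134 × 5.67 / 4.27 = 178 mL.
Diluent to add = V₂ − V₁ = 178 − 5.67 = 172 mL.

172 mL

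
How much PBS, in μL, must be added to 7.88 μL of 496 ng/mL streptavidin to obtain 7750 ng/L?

7750 ng/L = 7.75 ng/mL.
V₂ = C₁V₁/C₂ = 496 × 7.88 / 7.75 = 504 μL.
Diluent to add = V₂ − V₁ = 504 − 7.88 = 496 μL.

496 μL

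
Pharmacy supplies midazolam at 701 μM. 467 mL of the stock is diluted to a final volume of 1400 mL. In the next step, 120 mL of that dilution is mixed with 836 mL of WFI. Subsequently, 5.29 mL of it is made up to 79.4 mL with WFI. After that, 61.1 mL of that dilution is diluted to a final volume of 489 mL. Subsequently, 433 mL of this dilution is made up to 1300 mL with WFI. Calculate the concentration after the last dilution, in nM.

81.4 nM

Overall dilution factor = 2.998 × 7.967 × 15.01 × 8.003 × 3.002 = 8613.
701 μM / 8613 = 0.0814 μM = 81.4 nM.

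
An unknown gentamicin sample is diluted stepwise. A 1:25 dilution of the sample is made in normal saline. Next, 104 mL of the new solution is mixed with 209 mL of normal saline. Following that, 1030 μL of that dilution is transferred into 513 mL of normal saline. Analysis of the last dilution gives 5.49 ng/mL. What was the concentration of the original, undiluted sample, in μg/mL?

206 μg/mL

Overall dilution factor = 25 × 3.010 × 499.1 = 3.75 × 10⁴.
Original = 5.49 ng/mL × 3.75 × 10⁴ = 2.06 × 10⁵ ng/mL = 206 μg/mL.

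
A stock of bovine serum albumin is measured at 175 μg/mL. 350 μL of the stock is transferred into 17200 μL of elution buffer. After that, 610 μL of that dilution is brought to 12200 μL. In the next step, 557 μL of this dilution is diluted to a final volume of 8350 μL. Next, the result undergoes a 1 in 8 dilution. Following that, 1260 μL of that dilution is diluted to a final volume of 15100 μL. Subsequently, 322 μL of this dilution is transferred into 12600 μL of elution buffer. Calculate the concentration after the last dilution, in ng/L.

3.03 ng/L

Overall dilution factor = 50.14 × 20 × 14.99 × 8 × 11.98 × 40.13 = 5.78 × 10⁷.
175 μg/mL / 5.78 × 10⁷ = 3.03 × 10⁻⁶ μg/mL = 3.03 ng/L.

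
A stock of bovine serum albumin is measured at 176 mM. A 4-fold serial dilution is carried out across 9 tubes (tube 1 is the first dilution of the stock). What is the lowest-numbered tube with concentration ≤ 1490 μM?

Tube n has concentration 176 mM / 4ⁿ.
Need 4ⁿ ≥ 176 mM / 1490 μM = 118, so n ≥ 3.44.
First such tube: n = 4.

tube 4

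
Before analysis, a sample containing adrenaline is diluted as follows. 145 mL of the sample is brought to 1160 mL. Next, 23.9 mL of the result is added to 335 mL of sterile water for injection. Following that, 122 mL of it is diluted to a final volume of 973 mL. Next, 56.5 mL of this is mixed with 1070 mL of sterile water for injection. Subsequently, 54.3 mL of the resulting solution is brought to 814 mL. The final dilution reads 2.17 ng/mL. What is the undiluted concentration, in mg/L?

Overall dilution factor = 8 × 15.02 × 7.975 × 19.94 × 14.99 = 2.86 × 10⁵.
Original = 2.17 ng/mL × 2.86 × 10⁵ = 6.21 × 10⁵ ng/mL = 621 mg/L.

621 mg/L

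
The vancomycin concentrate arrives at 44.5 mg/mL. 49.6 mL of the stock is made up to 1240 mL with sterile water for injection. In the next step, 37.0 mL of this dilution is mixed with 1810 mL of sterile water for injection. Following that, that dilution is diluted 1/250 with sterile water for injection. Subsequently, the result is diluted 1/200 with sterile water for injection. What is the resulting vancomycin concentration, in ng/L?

713 ng/L

Overall dilution factor = 25 × 49.92 × 250 × 200 = 6.24 × 10⁷.
44.5 mg/mL / 6.24 × 10⁷ = 7.13 × 10⁻⁷ mg/mL = 713 ng/L.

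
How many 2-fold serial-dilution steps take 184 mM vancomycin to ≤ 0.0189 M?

4

Need 2ⁿ ≥ 9.74, so n ≥ log(9.74)/log(2) = 3.28.
Minimum whole steps: n = 4.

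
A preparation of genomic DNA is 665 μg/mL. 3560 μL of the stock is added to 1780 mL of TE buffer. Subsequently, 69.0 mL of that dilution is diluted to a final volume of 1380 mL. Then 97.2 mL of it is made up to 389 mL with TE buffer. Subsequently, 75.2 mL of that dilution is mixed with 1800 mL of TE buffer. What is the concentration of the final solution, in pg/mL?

Overall dilution factor = 501 × 20 × 4.002 × 24.94 = 10.00 × 10⁵.
665 μg/mL / 10.00 × 10⁵ = 6.65 × 10⁻⁴ μg/mL = 665 pg/mL.

665 pg/mL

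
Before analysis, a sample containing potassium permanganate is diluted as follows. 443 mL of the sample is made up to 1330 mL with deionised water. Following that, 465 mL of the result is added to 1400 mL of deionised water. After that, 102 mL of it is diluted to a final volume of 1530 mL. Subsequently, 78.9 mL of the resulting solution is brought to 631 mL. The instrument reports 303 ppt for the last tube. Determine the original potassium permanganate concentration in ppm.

Overall dilution factor = 3.002 × 4.011 × 15 × 7.997 = 1444.
Original = 303 ppt × 1444 = 4.38 × 10⁵ ppt = 0.438 ppm.

0.438 ppm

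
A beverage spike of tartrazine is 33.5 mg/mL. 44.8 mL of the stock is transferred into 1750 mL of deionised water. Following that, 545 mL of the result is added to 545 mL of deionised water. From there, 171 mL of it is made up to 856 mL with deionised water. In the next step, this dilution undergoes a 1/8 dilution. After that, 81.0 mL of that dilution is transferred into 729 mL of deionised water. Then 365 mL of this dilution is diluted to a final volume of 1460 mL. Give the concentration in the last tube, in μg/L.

Overall dilution factor = 40.06 × 2 × 5.006 × 8 × 10 × 4 = 1.28 × 10⁵.
33.5 mg/mL / 1.28 × 10⁵ = 2.61 × 10⁻⁴ mg/mL = 261 μg/L.

261 μg/L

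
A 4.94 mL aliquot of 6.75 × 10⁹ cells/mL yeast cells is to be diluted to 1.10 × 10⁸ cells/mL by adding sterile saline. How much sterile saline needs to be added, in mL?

V₂ = C₁V₁/C₂ = 6.75 × 10⁹ × 4.94 / 1.10 × 10⁸ = 303 mL.
Diluent to add = V₂ − V₁ = 303 − 4.94 = 298 mL.

298 mL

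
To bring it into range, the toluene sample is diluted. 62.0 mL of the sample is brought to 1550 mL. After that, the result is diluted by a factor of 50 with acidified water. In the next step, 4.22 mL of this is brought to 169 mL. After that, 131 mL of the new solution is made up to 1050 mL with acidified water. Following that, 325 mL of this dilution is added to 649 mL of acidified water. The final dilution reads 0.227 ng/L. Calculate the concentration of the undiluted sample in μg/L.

273 μg/L

Overall dilution factor = 25 × 50 × 40.05 × 8.015 × 2.997 = 1.20 × 10⁶.
Original = 0.227 ng/L × 1.20 × 10⁶ = 2.73 × 10⁵ ng/L = 273 μg/L.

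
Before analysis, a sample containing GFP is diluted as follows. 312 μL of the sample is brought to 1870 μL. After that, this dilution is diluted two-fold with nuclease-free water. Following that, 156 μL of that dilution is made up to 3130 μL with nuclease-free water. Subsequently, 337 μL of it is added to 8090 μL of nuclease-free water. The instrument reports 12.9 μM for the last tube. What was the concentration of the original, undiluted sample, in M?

0.0776 M

Overall dilution factor = 5.994 × 2 × 20.06 × 25.01 = 6014.
Original = 12.9 μM × 6014 = 7.76 × 10⁴ μM = 0.0776 M.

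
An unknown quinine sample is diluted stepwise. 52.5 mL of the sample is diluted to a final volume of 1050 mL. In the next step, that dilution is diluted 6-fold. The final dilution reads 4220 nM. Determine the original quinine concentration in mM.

0.506 mM

Overall dilution factor = 20 × 6 = 120.
Original = 4220 nM × 120 = 5.06 × 10⁵ nM = 0.506 mM.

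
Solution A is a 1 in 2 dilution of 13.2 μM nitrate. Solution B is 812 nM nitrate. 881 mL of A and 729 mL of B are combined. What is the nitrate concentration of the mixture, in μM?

3.98 μM

C_A = 13.2 μM / 2 = 6.60 μM.
C_B = 812 nM = 0.812 μM.
C_mix = (C_A·V_A + C_B·V_B)/(V_A + V_B) = (6.60×881 + 0.812×729) / 1610 = 3.98 μM.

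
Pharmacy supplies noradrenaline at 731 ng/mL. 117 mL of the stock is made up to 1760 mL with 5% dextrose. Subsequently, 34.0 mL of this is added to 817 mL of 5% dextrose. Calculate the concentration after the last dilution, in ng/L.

Overall dilution factor = 15.04 × 25.03 = 377.
731 ng/mL / 377 = 1.94 ng/mL = 1940 ng/L.

1940 ng/L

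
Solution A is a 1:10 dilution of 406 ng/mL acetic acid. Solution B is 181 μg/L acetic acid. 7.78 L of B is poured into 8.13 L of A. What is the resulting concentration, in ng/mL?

109 ng/mL

C_A = 406 ng/mL / 10 = 40.6 ng/mL.
C_B = 181 μg/L = 181 ng/mL.
C_mix = (C_A·V_A + C_B·V_B)/(V_A + V_B) = (40.6×8.13 + 181×7.78) / 15.91 = 109 ng/mL.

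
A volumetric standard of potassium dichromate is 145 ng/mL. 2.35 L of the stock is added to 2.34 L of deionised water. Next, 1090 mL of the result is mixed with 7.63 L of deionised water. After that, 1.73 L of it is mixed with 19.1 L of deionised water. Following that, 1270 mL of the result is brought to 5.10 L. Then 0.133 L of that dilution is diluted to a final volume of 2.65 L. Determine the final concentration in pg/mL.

Overall dilution factor = 1.996 × 8 × 12.04 × 4.016 × 19.92 = 1.54 × 10⁴.
145 ng/mL / 1.54 × 10⁴ = 9.43 × 10⁻³ ng/mL = 9.43 pg/mL.

9.43 pg/mL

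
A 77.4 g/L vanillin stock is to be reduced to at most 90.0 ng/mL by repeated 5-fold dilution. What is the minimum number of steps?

Need 5ⁿ ≥ 8.60 × 10⁵, so n ≥ log(8.60 × 10⁵)/log(5) = 8.49.
Minimum whole steps: n = 9.

9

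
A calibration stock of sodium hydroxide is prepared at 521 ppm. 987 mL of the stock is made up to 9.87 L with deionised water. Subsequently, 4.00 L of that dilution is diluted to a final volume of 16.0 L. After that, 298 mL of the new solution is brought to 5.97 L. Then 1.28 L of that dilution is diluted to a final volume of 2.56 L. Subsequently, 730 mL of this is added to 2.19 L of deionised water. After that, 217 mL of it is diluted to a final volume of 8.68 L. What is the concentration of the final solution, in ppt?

Overall dilution factor = 10 × 4 × 20.03 × 2 × 4 × 40 = 2.56 × 10⁵.
521 ppm / 2.56 × 10⁵ = 2.03 × 10⁻³ ppm = 2030 ppt.

2030 ppt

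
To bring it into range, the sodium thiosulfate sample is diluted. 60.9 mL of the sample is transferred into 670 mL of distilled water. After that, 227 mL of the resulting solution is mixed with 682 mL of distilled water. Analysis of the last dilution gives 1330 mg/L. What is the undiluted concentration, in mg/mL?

63.9 mg/mL

Overall dilution factor = 12.00 × 4.004 = 48.1.
Original = 1330 mg/L × 48.1 = 6.39 × 10⁴ mg/L = 63.9 mg/mL.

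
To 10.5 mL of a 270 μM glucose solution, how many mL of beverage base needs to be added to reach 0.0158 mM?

0.0158 mM = 15.8 μM.
V₂ = C₁V₁/C₂ = 270 × 10.5 / 15.8 = 179 mL.
Diluent to add = V₂ − V₁ = 179 − 10.5 = 169 mL.

169 mL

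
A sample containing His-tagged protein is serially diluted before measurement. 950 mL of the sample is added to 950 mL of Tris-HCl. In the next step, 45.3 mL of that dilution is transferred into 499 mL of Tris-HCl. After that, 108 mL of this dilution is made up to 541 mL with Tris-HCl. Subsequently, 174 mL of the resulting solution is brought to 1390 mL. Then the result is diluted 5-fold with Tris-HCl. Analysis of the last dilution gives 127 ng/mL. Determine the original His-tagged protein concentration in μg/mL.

Overall dilution factor = 2 × 12.02 × 5.009 × 7.989 × 5 = 4808.
Original = 127 ng/mL × 4808 = 6.11 × 10⁵ ng/mL = 611 μg/mL.

611 μg/mL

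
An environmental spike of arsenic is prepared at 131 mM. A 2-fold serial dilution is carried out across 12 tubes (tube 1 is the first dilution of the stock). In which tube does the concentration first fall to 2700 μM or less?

Tube n has concentration 131 mM / 2ⁿ.
Need 2ⁿ ≥ 131 mM / 2700 μM = 48.5, so n ≥ 5.60.
First such tube: n = 6.

tube 6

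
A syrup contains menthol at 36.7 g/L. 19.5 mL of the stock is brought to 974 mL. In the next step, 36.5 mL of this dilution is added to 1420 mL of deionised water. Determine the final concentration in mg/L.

Overall dilution factor = 49.95 × 39.90 = 1993.
36.7 g/L / 1993 = 0.0184 g/L = 18.4 mg/L.

18.4 mg/L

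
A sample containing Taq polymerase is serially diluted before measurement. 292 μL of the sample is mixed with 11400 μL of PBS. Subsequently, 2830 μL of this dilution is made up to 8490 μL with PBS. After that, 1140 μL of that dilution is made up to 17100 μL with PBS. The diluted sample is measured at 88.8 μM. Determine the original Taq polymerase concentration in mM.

160 mM

Overall dilution factor = 40.04 × 3 × 15 = 1802.
Original = 88.8 μM × 1802 = 1.60 × 10⁵ μM = 160 mM.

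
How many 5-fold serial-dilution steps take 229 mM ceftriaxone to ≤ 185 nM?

9

Need 5ⁿ ≥ 1.24 × 10⁶, so n ≥ log(1.24 × 10⁶)/log(5) = 8.72.
Minimum whole steps: n = 9.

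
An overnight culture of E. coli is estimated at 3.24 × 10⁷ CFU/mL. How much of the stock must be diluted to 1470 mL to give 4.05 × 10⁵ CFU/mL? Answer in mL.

V₁ = C₂V₂/C₁ = 4.05 × 10⁵ × 1470 / 3.24 × 10⁷ = 18.4 mL.

18.4 mL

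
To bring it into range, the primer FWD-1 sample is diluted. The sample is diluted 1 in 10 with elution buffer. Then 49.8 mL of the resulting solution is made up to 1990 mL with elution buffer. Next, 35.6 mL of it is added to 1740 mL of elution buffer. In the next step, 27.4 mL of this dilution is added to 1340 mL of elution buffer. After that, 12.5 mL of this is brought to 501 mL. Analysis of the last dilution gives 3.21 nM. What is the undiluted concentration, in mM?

Overall dilution factor = 10 × 39.96 × 49.88 × 49.91 × 40.08 = 3.99 × 10⁷.
Original = 3.21 nM × 3.99 × 10⁷ = 1.28 × 10⁸ nM = 128 mM.

128 mM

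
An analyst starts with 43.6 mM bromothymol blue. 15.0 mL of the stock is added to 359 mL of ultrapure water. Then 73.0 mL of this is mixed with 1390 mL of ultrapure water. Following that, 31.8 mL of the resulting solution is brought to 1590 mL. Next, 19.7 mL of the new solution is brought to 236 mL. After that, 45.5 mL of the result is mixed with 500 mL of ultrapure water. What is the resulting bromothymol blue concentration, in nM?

12.2 nM

Overall dilution factor = 24.93 × 20.04 × 50 × 11.98 × 11.99 = 3.59 × 10⁶.
43.6 mM / 3.59 × 10⁶ = 1.22 × 10⁻⁵ mM = 12.2 nM.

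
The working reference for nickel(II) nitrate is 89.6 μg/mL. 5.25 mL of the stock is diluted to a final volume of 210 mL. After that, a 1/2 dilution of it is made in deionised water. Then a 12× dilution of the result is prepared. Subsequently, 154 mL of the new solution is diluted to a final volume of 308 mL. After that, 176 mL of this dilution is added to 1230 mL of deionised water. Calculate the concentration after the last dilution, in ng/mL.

Overall dilution factor = 40 × 2 × 12 × 2 × 7.989 = 1.53 × 10⁴.
89.6 μg/mL / 1.53 × 10⁴ = 5.84 × 10⁻³ μg/mL = 5.84 ng/mL.

5.84 ng/mL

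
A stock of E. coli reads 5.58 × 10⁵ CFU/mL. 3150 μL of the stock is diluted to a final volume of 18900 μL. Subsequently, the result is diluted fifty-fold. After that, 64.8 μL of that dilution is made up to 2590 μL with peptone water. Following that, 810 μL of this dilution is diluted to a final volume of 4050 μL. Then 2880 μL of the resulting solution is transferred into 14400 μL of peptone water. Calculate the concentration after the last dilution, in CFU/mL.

1.55 CFU/mL

Overall dilution factor = 6 × 50 × 39.97 × 5 × 6 = 3.60 × 10⁵.
5.58 × 10⁵ CFU/mL / 3.60 × 10⁵ = 1.55 CFU/mL.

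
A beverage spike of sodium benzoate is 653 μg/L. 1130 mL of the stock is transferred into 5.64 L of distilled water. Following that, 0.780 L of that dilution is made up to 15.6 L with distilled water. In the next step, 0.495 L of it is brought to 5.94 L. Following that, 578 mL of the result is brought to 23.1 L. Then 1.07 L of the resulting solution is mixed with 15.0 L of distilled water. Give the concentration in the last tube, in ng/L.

0.757 ng/L

Overall dilution factor = 5.991 × 20 × 12 × 39.97 × 15.02 = 8.63 × 10⁵.
653 μg/L / 8.63 × 10⁵ = 7.57 × 10⁻⁴ μg/L = 0.757 ng/L.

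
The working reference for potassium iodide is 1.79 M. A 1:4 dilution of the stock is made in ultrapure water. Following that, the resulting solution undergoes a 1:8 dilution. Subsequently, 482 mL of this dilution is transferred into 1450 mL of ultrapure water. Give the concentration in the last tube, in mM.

14.0 mM

Overall dilution factor = 4 × 8 × 4.008 = 128.
1.79 M / 128 = 0.0140 M = 14.0 mM.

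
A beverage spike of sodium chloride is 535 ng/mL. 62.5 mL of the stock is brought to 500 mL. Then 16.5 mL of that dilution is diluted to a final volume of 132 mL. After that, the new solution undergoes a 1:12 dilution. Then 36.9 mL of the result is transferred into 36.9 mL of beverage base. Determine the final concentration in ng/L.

348 ng/L

Overall dilution factor = 8 × 8 × 12 × 2 = 1536.
535 ng/mL / 1536 = 0.348 ng/mL = 348 ng/L.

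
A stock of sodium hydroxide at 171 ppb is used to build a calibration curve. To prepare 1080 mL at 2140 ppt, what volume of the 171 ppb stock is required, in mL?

2140 ppt = 2.14 ppb.
V₁ = C₂V₂/C₁ = 2.14 × 1080 / 171 = 13.5 mL.

13.5 mL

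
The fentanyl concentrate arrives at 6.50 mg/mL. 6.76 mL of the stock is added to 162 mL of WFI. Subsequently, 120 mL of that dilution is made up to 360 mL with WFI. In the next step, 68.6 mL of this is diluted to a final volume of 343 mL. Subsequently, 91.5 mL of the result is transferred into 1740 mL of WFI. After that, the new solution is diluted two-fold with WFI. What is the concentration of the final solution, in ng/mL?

Overall dilution factor = 24.96 × 3 × 5 × 20.02 × 2 = 1.50 × 10⁴.
6.50 mg/mL / 1.50 × 10⁴ = 4.34 × 10⁻⁴ mg/mL = 434 ng/mL.

434 ng/mL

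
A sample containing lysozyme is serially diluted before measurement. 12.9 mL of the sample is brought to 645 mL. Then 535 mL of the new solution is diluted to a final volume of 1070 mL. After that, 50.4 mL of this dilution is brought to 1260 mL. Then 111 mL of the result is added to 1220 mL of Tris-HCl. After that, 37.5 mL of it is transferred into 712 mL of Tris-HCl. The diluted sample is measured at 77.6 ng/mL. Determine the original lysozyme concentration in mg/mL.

46.5 mg/mL

Overall dilution factor = 50 × 2 × 25 × 11.99 × 19.99 = 5.99 × 10⁵.
Original = 77.6 ng/mL × 5.99 × 10⁵ = 4.65 × 10⁷ ng/mL = 46.5 mg/mL.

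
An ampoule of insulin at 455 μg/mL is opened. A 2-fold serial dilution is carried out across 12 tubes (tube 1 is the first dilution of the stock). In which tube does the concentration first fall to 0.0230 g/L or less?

Tube n has concentration 455 μg/mL / 2ⁿ.
Need 2ⁿ ≥ 455 μg/mL / 0.0230 g/L = 19.8, so n ≥ 4.31.
First such tube: n = 5.

tube 5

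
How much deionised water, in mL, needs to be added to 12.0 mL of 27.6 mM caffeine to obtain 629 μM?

629 μM = 0.629 mM.
V₂ = C₁V₁/C₂ = 27.6 × 12.0 / 0.629 = 527 mL.
Diluent to add = V₂ − V₁ = 527 − 12.0 = 515 mL.

515 mL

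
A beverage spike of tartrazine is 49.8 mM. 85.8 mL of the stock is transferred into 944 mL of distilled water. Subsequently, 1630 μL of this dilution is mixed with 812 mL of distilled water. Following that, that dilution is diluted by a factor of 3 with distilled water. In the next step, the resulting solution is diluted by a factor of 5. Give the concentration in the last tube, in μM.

0.554 μM

Overall dilution factor = 12.00 × 499.2 × 3 × 5 = 8.99 × 10⁴.
49.8 mM / 8.99 × 10⁴ = 5.54 × 10⁻⁴ mM = 0.554 μM.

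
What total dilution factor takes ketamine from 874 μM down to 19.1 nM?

4.58 × 10⁴

Factor = C₀/C_target = 874 μM / 19.1 nM = 4.58 × 10⁴.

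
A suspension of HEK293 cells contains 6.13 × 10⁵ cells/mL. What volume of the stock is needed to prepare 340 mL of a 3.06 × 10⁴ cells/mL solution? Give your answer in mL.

17.0 mL

V₁ = C₂V₂/C₁ = 3.06 × 10⁴ × 340 / 6.13 × 10⁵ = 17.0 mL.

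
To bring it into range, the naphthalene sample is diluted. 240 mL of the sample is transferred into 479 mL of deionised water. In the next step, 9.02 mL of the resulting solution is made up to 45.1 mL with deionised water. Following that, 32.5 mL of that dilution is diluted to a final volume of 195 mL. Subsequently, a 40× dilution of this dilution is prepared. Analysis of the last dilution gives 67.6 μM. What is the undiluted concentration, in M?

Overall dilution factor = 2.996 × 5 × 6 × 40 = 3595.
Original = 67.6 μM × 3595 = 2.43 × 10⁵ μM = 0.243 M.

0.243 M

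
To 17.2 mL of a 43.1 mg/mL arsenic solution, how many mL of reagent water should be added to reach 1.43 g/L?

501 mL

1.43 g/L = 1.43 mg/mL.
V₂ = C₁V₁/C₂ = 43.1 × 17.2 / 1.43 = 518 mL.
Diluent to add = V₂ − V₁ = 518 − 17.2 = 501 mL.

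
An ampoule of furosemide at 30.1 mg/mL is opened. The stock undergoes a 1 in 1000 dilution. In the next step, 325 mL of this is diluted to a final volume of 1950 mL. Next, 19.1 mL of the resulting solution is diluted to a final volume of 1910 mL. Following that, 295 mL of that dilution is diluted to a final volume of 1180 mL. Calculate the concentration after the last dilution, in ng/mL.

Overall dilution factor = 1000 × 6 × 100 × 4 = 2.40 × 10⁶.
30.1 mg/mL / 2.40 × 10⁶ = 1.25 × 10⁻⁵ mg/mL = 12.5 ng/mL.

12.5 ng/mL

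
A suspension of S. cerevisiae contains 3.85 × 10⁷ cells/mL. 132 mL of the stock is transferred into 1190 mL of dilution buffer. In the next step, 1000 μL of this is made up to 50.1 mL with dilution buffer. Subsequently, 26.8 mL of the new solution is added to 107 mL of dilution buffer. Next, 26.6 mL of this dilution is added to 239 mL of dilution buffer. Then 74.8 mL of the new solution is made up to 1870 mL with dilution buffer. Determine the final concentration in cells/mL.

Overall dilution factor = 10.02 × 50.10 × 4.993 × 9.985 × 25 = 6.25 × 10⁵.
3.85 × 10⁷ cells/mL / 6.25 × 10⁵ = 61.6 cells/mL.

61.6 cells/mL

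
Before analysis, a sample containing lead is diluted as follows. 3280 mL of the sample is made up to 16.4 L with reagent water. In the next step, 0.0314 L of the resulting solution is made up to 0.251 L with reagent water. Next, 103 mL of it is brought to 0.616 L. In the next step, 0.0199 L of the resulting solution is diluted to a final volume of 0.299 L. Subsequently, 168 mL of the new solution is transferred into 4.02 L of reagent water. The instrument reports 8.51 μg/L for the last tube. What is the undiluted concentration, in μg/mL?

762 μg/mL

Overall dilution factor = 5 × 7.994 × 5.981 × 15.03 × 24.93 = 8.95 × 10⁴.
Original = 8.51 μg/L × 8.95 × 10⁴ = 7.62 × 10⁵ μg/L = 762 μg/mL.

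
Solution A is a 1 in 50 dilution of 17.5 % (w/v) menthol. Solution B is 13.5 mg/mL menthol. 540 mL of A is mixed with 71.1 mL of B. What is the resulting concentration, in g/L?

C_A = 17.5 % (w/v) / 50 = 0.350 % (w/v).
C_B = 13.5 mg/mL = 1.35 % (w/v).
C_mix = (C_A·V_A + C_B·V_B)/(V_A + V_B) = (0.350×540 + 1.35×71.1) / 611.1 = 0.466 % (w/v) = 4.66 g/L.

4.66 g/L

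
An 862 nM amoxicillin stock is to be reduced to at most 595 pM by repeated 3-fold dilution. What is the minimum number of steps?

7

Need 3ⁿ ≥ 1449, so n ≥ log(1449)/log(3) = 6.63.
Minimum whole steps: n = 7.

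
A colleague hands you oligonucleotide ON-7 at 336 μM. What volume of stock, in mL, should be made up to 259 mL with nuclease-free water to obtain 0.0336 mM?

25.9 mL

0.0336 mM = 33.6 μM.
V₁ = C₂V₂/C₁ = 33.6 × 259 / 336 = 25.9 mL.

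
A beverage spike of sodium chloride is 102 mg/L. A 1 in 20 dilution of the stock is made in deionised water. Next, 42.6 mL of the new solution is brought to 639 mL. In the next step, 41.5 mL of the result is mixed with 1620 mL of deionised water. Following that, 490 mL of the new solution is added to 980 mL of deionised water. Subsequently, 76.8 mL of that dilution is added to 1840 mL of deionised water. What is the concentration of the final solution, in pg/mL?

113 pg/mL

Overall dilution factor = 20 × 15 × 40.04 × 3 × 24.96 = 8.99 × 10⁵.
102 mg/L / 8.99 × 10⁵ = 1.13 × 10⁻⁴ mg/L = 113 pg/mL.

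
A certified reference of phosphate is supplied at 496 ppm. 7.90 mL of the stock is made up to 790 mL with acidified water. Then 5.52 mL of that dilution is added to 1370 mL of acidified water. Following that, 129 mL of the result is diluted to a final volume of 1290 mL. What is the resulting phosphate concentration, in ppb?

Overall dilution factor = 100 × 249.2 × 10 = 2.49 × 10⁵.
496 ppm / 2.49 × 10⁵ = 1.99 × 10⁻³ ppm = 1.99 ppb.

1.99 ppb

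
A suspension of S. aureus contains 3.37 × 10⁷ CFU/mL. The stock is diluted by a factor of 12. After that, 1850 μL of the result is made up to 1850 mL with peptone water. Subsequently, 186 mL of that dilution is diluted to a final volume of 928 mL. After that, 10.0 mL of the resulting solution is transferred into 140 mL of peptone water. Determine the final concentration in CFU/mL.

Overall dilution factor = 12 × 1000 × 4.989 × 15 = 8.98 × 10⁵.
3.37 × 10⁷ CFU/mL / 8.98 × 10⁵ = 37.5 CFU/mL.

37.5 CFU/mL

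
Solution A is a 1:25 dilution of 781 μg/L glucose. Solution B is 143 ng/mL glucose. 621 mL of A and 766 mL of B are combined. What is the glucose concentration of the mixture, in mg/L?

C_A = 781 μg/L / 25 = 31.2 μg/L.
C_B = 143 ng/mL = 143 μg/L.
C_mix = (C_A·V_A + C_B·V_B)/(V_A + V_B) = (31.2×621 + 143×766) / 1387 = 93.0 μg/L = 0.0930 mg/L.

0.0930 mg/L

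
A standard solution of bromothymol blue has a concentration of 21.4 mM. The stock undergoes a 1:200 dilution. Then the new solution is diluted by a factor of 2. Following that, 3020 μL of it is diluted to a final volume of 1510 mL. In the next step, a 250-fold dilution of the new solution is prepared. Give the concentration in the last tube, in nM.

Overall dilution factor = 200 × 2 × 500 × 250 = 5.00 × 10⁷.
21.4 mM / 5.00 × 10⁷ = 4.28 × 10⁻⁷ mM = 0.428 nM.

0.428 nM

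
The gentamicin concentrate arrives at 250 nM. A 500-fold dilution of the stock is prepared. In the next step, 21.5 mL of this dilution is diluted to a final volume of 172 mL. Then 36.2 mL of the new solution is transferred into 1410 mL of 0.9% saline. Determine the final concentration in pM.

1.56 pM

Overall dilution factor = 500 × 8 × 39.95 = 1.60 × 10⁵.
250 nM / 1.60 × 10⁵ = 1.56 × 10⁻³ nM = 1.56 pM.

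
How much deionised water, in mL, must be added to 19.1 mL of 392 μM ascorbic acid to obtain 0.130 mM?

38.5 mL

0.130 mM = 130 μM.
V₂ = C₁V₁/C₂ = 392 × 19.1 / 130 = 57.6 mL.
Diluent to add = V₂ − V₁ = 57.6 − 19.1 = 38.5 mL.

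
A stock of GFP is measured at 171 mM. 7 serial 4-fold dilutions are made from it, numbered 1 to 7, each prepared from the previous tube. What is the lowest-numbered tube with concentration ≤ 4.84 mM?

tube 3

Tube n has concentration 171 mM / 4ⁿ.
Need 4ⁿ ≥ 171 mM / 4.84 mM = 35.3, so n ≥ 2.57.
First such tube: n = 3.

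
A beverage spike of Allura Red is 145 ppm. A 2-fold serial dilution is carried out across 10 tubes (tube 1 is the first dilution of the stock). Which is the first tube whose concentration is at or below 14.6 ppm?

tube 4

Tube n has concentration 145 ppm / 2ⁿ.
Need 2ⁿ ≥ 145 ppm / 14.6 ppm = 9.93, so n ≥ 3.31.
First such tube: n = 4.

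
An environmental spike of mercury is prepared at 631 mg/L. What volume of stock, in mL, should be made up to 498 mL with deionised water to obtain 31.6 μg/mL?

24.9 mL

31.6 μg/mL = 31.6 mg/L.
V₁ = C₂V₂/C₁ = 31.6 × 498 / 631 = 24.9 mL.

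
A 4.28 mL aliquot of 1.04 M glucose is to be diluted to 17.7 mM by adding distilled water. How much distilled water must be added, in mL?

17.7 mM = 0.0177 M.
V₂ = C₁V₁/C₂ = 1.04 × 4.28 / 0.0177 = 251 mL.
Diluent to add = V₂ − V₁ = 251 − 4.28 = 247 mL.

247 mL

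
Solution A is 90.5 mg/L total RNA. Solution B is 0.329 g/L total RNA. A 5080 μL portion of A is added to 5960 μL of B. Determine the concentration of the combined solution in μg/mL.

C_B = 0.329 g/L = 329 mg/L.
C_mix = (C_A·V_A + C_B·V_B)/(V_A + V_B) = (90.5×5080 + 329×5960) / 11040 = 219 mg/L = 219 μg/mL.

219 μg/mL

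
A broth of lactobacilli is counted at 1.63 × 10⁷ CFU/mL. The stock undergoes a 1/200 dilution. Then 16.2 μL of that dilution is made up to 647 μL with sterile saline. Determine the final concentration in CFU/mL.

Overall dilution factor = 200 × 39.94 = 7988.
1.63 × 10⁷ CFU/mL / 7988 = 2040 CFU/mL.

2040 CFU/mL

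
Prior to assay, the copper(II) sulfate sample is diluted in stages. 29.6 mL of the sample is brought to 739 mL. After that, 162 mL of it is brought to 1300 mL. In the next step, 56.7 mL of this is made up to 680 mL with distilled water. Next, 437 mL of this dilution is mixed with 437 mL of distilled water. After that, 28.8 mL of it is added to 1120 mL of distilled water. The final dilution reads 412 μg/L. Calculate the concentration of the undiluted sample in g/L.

79.0 g/L

Overall dilution factor = 24.97 × 8.025 × 11.99 × 2 × 39.89 = 1.92 × 10⁵.
Original = 412 μg/L × 1.92 × 10⁵ = 7.90 × 10⁷ μg/L = 79.0 g/L.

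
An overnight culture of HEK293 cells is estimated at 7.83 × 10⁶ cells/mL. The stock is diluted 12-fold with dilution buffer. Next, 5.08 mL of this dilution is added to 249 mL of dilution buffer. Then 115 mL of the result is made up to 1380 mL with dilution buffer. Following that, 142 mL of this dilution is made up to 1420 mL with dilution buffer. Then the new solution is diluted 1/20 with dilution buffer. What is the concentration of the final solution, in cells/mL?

Overall dilution factor = 12 × 50.02 × 12 × 10 × 20 = 1.44 × 10⁶.
7.83 × 10⁶ cells/mL / 1.44 × 10⁶ = 5.44 cells/mL.

5.44 cells/mL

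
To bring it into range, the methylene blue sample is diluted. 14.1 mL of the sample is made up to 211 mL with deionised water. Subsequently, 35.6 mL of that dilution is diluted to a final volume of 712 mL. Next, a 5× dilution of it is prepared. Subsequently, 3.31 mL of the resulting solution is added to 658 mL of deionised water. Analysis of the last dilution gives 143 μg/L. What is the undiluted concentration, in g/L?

42.8 g/L

Overall dilution factor = 14.96 × 20 × 5 × 199.8 = 2.99 × 10⁵.
Original = 143 μg/L × 2.99 × 10⁵ = 4.28 × 10⁷ μg/L = 42.8 g/L.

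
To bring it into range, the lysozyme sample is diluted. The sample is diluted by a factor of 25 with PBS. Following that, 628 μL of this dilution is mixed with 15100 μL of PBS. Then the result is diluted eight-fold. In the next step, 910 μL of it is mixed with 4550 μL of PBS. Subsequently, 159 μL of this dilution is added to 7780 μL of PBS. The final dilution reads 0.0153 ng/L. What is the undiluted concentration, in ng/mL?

Overall dilution factor = 25 × 25.04 × 8 × 6 × 49.93 = 1.50 × 10⁶.
Original = 0.0153 ng/L × 1.50 × 10⁶ = 2.30 × 10⁴ ng/L = 23.0 ng/mL.

23.0 ng/mL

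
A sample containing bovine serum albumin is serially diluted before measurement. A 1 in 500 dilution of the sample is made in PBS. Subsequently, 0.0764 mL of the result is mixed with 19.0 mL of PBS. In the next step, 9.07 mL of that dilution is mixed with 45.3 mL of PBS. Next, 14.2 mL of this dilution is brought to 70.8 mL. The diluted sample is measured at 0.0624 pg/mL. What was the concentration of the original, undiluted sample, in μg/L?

Overall dilution factor = 500 × 249.7 × 5.994 × 4.986 = 3.73 × 10⁶.
Original = 0.0624 pg/mL × 3.73 × 10⁶ = 2.33 × 10⁵ pg/mL = 233 μg/L.

233 μg/L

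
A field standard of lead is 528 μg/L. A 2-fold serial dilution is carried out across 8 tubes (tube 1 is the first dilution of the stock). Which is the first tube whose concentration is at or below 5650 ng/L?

tube 7

Tube n has concentration 528 μg/L / 2ⁿ.
Need 2ⁿ ≥ 528 μg/L / 5650 ng/L = 93.5, so n ≥ 6.55.
First such tube: n = 7.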